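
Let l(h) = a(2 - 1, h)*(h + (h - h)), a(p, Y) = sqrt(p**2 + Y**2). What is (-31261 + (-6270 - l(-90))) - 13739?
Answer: -51270 + 90*sqrt(8101) ≈ -43170.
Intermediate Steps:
a(p, Y) = sqrt(Y**2 + p**2)
l(h) = h*sqrt(1 + h**2) (l(h) = sqrt(h**2 + (2 - 1)**2)*(h + (h - h)) = sqrt(h**2 + 1**2)*(h + 0) = sqrt(h**2 + 1)*h = sqrt(1 + h**2)*h = h*sqrt(1 + h**2))
(-31261 + (-6270 - l(-90))) - 13739 = (-31261 + (-6270 - (-90)*sqrt(1 + (-90)**2))) - 13739 = (-31261 + (-6270 - (-90)*sqrt(1 + 8100))) - 13739 = (-31261 + (-6270 - (-90)*sqrt(8101))) - 13739 = (-31261 + (-6270 + 90*sqrt(8101))) - 13739 = (-37531 + 90*sqrt(8101)) - 13739 = -51270 + 90*sqrt(8101)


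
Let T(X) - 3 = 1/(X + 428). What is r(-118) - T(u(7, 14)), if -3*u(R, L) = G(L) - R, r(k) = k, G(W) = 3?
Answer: -155851/1288 ≈ -121.00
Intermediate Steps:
u(R, L) = -1 + R/3 (u(R, L) = -(3 - R)/3 = -1 + R/3)
T(X) = 3 + 1/(428 + X) (T(X) = 3 + 1/(X + 428) = 3 + 1/(428 + X))
r(-118) - T(u(7, 14)) = -118 - (1285 + 3*(-1 + (1/3)*7))/(428 + (-1 + (1/3)*7)) = -118 - (1285 + 3*(-1 + 7/3))/(428 + (-1 + 7/3)) = -118 - (1285 + 3*(4/3))/(428 + 4/3) = -118 - (1285 + 4)/1288/3 = -118 - 3*1289/1288 = -118 - 1*3867/1288 = -118 - 3867/1288 = -155851/1288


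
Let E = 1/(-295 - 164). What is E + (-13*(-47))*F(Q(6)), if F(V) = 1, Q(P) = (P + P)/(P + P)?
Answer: 280448/459 ≈ 611.00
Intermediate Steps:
Q(P) = 1 (Q(P) = (2*P)/((2*P)) = (2*P)*(1/(2*P)) = 1)
E = -1/459 (E = 1/(-459) = -1/459 ≈ -0.0021787)
E + (-13*(-47))*F(Q(6)) = -1/459 - 13*(-47)*1 = -1/459 + 611*1 = -1/459 + 611 = 280448/459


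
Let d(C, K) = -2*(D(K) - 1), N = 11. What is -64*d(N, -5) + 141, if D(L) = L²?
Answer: 3213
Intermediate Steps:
d(C, K) = 2 - 2*K² (d(C, K) = -2*(K² - 1) = -2*(-1 + K²) = 2 - 2*K²)
-64*d(N, -5) + 141 = -64*(2 - 2*(-5)²) + 141 = -64*(2 - 2*25) + 141 = -64*(2 - 50) + 141 = -64*(-48) + 141 = 3072 + 141 = 3213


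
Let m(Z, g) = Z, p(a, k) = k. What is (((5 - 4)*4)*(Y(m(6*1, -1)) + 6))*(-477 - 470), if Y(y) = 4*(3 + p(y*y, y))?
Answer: -159096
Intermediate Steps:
Y(y) = 12 + 4*y (Y(y) = 4*(3 + y) = 12 + 4*y)
(((5 - 4)*4)*(Y(m(6*1, -1)) + 6))*(-477 - 470) = (((5 - 4)*4)*((12 + 4*(6*1)) + 6))*(-477 - 470) = ((1*4)*((12 + 4*6) + 6))*(-947) = (4*((12 + 24) + 6))*(-947) = (4*(36 + 6))*(-947) = (4*42)*(-947) = 168*(-947) = -159096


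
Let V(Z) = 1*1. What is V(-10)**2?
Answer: 1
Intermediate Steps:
V(Z) = 1
V(-10)**2 = 1**2 = 1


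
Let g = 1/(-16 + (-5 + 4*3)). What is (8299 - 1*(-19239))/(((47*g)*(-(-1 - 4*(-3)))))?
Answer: 247842/517 ≈ 479.38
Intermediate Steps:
g = -⅑ (g = 1/(-16 + (-5 + 12)) = 1/(-16 + 7) = 1/(-9) = -⅑ ≈ -0.11111)
(8299 - 1*(-19239))/(((47*g)*(-(-1 - 4*(-3))))) = (8299 - 1*(-19239))/(((47*(-⅑))*(-(-1 - 4*(-3))))) = (8299 + 19239)/((-(-47)*(-1 + 12)/9)) = 27538/((-(-47)*11/9)) = 27538/((-47/9*(-11))) = 27538/(517/9) = 27538*(9/517) = 247842/517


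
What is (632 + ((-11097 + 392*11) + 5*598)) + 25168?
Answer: 22005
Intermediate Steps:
(632 + ((-11097 + 392*11) + 5*598)) + 25168 = (632 + ((-11097 + 4312) + 2990)) + 25168 = (632 + (-6785 + 2990)) + 25168 = (632 - 3795) + 25168 = -3163 + 25168 = 22005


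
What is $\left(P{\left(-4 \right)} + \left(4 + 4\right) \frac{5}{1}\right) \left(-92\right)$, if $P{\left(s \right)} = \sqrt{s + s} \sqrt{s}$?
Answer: $-3680 + 368 \sqrt{2} \approx -3159.6$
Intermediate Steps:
$P{\left(s \right)} = s \sqrt{2}$ ($P{\left(s \right)} = \sqrt{2 s} \sqrt{s} = \sqrt{2} \sqrt{s} \sqrt{s} = s \sqrt{2}$)
$\left(P{\left(-4 \right)} + \left(4 + 4\right) \frac{5}{1}\right) \left(-92\right) = \left(- 4 \sqrt{2} + \left(4 + 4\right) \frac{5}{1}\right) \left(-92\right) = \left(- 4 \sqrt{2} + 8 \cdot 5 \cdot 1\right) \left(-92\right) = \left(- 4 \sqrt{2} + 8 \cdot 5\right) \left(-92\right) = \left(- 4 \sqrt{2} + 40\right) \left(-92\right) = \left(40 - 4 \sqrt{2}\right) \left(-92\right) = -3680 + 368 \sqrt{2}$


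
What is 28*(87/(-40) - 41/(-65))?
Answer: -5621/130 ≈ -43.238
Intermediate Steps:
28*(87/(-40) - 41/(-65)) = 28*(87*(-1/40) - 41*(-1/65)) = 28*(-87/40 + 41/65) = 28*(-803/520) = -5621/130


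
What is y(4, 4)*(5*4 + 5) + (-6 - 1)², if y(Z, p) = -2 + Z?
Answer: 99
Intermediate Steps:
y(4, 4)*(5*4 + 5) + (-6 - 1)² = (-2 + 4)*(5*4 + 5) + (-6 - 1)² = 2*(20 + 5) + (-7)² = 2*25 + 49 = 50 + 49 = 99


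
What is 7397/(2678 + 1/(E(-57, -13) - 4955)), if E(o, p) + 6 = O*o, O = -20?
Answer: 28263937/10232637 ≈ 2.7621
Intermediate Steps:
E(o, p) = -6 - 20*o
7397/(2678 + 1/(E(-57, -13) - 4955)) = 7397/(2678 + 1/((-6 - 20*(-57)) - 4955)) = 7397/(2678 + 1/((-6 + 1140) - 4955)) = 7397/(2678 + 1/(1134 - 4955)) = 7397/(2678 + 1/(-3821)) = 7397/(2678 - 1/3821) = 7397/(10232637/3821) = 7397*(3821/10232637) = 28263937/10232637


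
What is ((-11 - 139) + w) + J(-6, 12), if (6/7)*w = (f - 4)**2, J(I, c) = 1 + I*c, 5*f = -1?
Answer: -10021/50 ≈ -200.42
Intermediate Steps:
f = -1/5 (f = (1/5)*(-1) = -1/5 ≈ -0.20000)
w = 1029/50 (w = 7*(-1/5 - 4)**2/6 = 7*(-21/5)**2/6 = (7/6)*(441/25) = 1029/50 ≈ 20.580)
((-11 - 139) + w) + J(-6, 12) = ((-11 - 139) + 1029/50) + (1 - 6*12) = (-150 + 1029/50) + (1 - 72) = -6471/50 - 71 = -10021/50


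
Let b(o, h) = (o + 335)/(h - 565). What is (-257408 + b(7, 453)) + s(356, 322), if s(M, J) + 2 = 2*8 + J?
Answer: -14396203/56 ≈ -2.5708e+5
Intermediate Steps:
s(M, J) = 14 + J (s(M, J) = -2 + (2*8 + J) = -2 + (16 + J) = 14 + J)
b(o, h) = (335 + o)/(-565 + h)
(-257408 + b(7, 453)) + s(356, 322) = (-257408 + (335 + 7)/(-565 + 453)) + (14 + 322) = (-257408 + 342/(-112)) + 336 = (-257408 - 1/112*342) + 336 = (-257408 - 171/56) + 336 = -14415019/56 + 336 = -14396203/56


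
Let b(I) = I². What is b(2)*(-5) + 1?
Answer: -19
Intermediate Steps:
b(2)*(-5) + 1 = 2²*(-5) + 1 = 4*(-5) + 1 = -20 + 1 = -19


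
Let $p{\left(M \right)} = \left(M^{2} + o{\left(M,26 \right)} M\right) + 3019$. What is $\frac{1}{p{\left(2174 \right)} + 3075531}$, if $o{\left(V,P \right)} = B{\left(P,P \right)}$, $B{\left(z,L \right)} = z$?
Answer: $\frac{1}{7861350} \approx 1.272 \cdot 10^{-7}$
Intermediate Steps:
$o{\left(V,P \right)} = P$
$p{\left(M \right)} = 3019 + M^{2} + 26 M$ ($p{\left(M \right)} = \left(M^{2} + 26 M\right) + 3019 = 3019 + M^{2} + 26 M$)
$\frac{1}{p{\left(2174 \right)} + 3075531} = \frac{1}{\left(3019 + 2174^{2} + 26 \cdot 2174\right) + 3075531} = \frac{1}{\left(3019 + 4726276 + 56524\right) + 3075531} = \frac{1}{4785819 + 3075531} = \frac{1}{7861350}$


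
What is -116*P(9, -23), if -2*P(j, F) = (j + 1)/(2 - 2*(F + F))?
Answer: 290/47 ≈ 6.1702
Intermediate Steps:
P(j, F) = -(1 + j)/(2*(2 - 4*F)) (P(j, F) = -(j + 1)/(2*(2 - 2*(F + F))) = -(1 + j)/(2*(2 - 4*F)))
-116*P(9, -23) = -29*(1 + 9)/(-1 + 2*(-23)) = -29*10/(-1 - 46) = -29*10/(-47) = -29*(-1)*10/47 = -116*(-5/94) = 290/47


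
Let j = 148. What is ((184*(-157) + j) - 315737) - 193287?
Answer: -537764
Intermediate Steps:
((184*(-157) + j) - 315737) - 193287 = ((184*(-157) + 148) - 315737) - 193287 = ((-28888 + 148) - 315737) - 193287 = (-28740 - 315737) - 193287 = -344477 - 193287 = -537764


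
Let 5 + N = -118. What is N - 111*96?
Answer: -10779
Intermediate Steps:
N = -123 (N = -5 - 118 = -123)
N - 111*96 = -123 - 111*96 = -123 - 10656 = -10779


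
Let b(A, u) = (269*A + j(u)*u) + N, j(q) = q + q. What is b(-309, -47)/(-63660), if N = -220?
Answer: 78923/63660 ≈ 1.2398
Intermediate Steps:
j(q) = 2*q
b(A, u) = -220 + 2*u**2 + 269*A (b(A, u) = (269*A + (2*u)*u) - 220 = (269*A + 2*u**2) - 220 = (2*u**2 + 269*A) - 220 = -220 + 2*u**2 + 269*A)
b(-309, -47)/(-63660) = (-220 + 2*(-47)**2 + 269*(-309))/(-63660) = (-220 + 2*2209 - 83121)*(-1/63660) = (-220 + 4418 - 83121)*(-1/63660) = -78923*(-1/63660) = 78923/63660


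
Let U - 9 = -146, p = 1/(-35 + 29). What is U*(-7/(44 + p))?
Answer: 5754/263 ≈ 21.878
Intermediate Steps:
p = -1/6 (p = 1/(-6) = -1/6 ≈ -0.16667)
U = -137 (U = 9 - 146 = -137)
U*(-7/(44 + p)) = -(-959)/(44 - 1/6) = -(-959)/263/6 = -(-959)*6/263 = -137*(-42/263) = 5754/263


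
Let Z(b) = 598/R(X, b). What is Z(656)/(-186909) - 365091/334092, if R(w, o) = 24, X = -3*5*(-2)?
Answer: -34123559089/31222400814 ≈ -1.0929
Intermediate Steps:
X = 30 (X = -15*(-2) = 30)
Z(b) = 299/12 (Z(b) = 598/24 = 598*(1/24) = 299/12)
Z(656)/(-186909) - 365091/334092 = (299/12)/(-186909) - 365091/334092 = (299/12)*(-1/186909) - 365091*1/334092 = -299/2242908 - 121697/111364 = -34123559089/31222400814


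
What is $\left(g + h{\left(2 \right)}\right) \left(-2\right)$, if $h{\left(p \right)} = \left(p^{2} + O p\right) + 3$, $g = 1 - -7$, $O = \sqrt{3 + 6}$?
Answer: $-42$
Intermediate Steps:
$O = 3$ ($O = \sqrt{9} = 3$)
$g = 8$ ($g = 1 + 7 = 8$)
$h{\left(p \right)} = 3 + p^{2} + 3 p$ ($h{\left(p \right)} = \left(p^{2} + 3 p\right) + 3 = 3 + p^{2} + 3 p$)
$\left(g + h{\left(2 \right)}\right) \left(-2\right) = \left(8 + \left(3 + 2^{2} + 3 \cdot 2\right)\right) \left(-2\right) = \left(8 + \left(3 + 4 + 6\right)\right) \left(-2\right) = \left(8 + 13\right) \left(-2\right) = 21 \left(-2\right) = -42$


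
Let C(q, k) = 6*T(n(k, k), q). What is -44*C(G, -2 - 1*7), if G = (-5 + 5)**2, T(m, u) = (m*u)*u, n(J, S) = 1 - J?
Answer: 0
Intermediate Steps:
T(m, u) = m*u**2
G = 0 (G = 0**2 = 0)
C(q, k) = 6*q**2*(1 - k) (C(q, k) = 6*((1 - k)*q**2) = 6*(q**2*(1 - k)) = 6*q**2*(1 - k))
-44*C(G, -2 - 1*7) = -264*0**2*(1 - (-2 - 1*7)) = -264*0*(1 - (-2 - 7)) = -264*0*(1 - 1*(-9)) = -264*0*(1 + 9) = -264*0*10 = -44*0 = 0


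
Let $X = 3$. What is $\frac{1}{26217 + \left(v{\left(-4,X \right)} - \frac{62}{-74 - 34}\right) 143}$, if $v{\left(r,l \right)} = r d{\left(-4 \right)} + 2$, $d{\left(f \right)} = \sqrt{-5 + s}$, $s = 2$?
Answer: $\frac{77522130}{2063795209657} + \frac{1667952 i \sqrt{3}}{2063795209657} \approx 3.7563 \cdot 10^{-5} + 1.3998 \cdot 10^{-6} i$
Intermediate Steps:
$d{\left(f \right)} = i \sqrt{3}$ ($d{\left(f \right)} = \sqrt{-5 + 2} = \sqrt{-3} = i \sqrt{3}$)
$v{\left(r,l \right)} = 2 + i r \sqrt{3}$ ($v{\left(r,l \right)} = r i \sqrt{3} + 2 = i r \sqrt{3} + 2 = 2 + i r \sqrt{3}$)
$\frac{1}{26217 + \left(v{\left(-4,X \right)} - \frac{62}{-74 - 34}\right) 143} = \frac{1}{26217 + \left(\left(2 + i \left(-4\right) \sqrt{3}\right) - \frac{62}{-74 - 34}\right) 143} = \frac{1}{26217 + \left(\left(2 - 4 i \sqrt{3}\right) - \frac{62}{-74 - 34}\right) 143} = \frac{1}{26217 + \left(\left(2 - 4 i \sqrt{3}\right) - \frac{62}{-108}\right) 143} = \frac{1}{26217 + \left(\left(2 - 4 i \sqrt{3}\right) - - \frac{31}{54}\right) 143} = \frac{1}{26217 + \left(\left(2 - 4 i \sqrt{3}\right) + \frac{31}{54}\right) 143} = \frac{1}{26217 + \left(\frac{139}{54} - 4 i \sqrt{3}\right) 143} = \frac{1}{26217 + \left(\frac{19877}{54} - 572 i \sqrt{3}\right)} = \frac{1}{\frac{1435595}{54} - 572 i \sqrt{3}}$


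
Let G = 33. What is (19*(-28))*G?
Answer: -17556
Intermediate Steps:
(19*(-28))*G = (19*(-28))*33 = -532*33 = -17556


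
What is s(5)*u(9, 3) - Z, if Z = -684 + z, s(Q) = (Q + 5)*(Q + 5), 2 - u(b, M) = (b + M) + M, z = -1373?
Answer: 757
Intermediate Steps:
u(b, M) = 2 - b - 2*M (u(b, M) = 2 - ((b + M) + M) = 2 - ((M + b) + M) = 2 - (b + 2*M) = 2 + (-b - 2*M) = 2 - b - 2*M)
s(Q) = (5 + Q)² (s(Q) = (5 + Q)*(5 + Q) = (5 + Q)²)
Z = -2057 (Z = -684 - 1373 = -2057)
s(5)*u(9, 3) - Z = (5 + 5)²*(2 - 1*9 - 2*3) - 1*(-2057) = 10²*(2 - 9 - 6) + 2057 = 100*(-13) + 2057 = -1300 + 2057 = 757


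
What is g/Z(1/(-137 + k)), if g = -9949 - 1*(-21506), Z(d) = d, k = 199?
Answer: 716534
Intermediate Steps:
g = 11557 (g = -9949 + 21506 = 11557)
g/Z(1/(-137 + k)) = 11557/(1/(-137 + 199)) = 11557/(1/62) = 11557*62 = 716534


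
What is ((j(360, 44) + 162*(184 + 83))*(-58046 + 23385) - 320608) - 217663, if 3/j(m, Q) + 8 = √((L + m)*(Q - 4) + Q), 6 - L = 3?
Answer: -5436648931091/3625 - 103983*√3641/7250 ≈ -1.4998e+9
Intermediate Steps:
L = 3 (L = 6 - 1*3 = 6 - 3 = 3)
j(m, Q) = 3/(-8 + √(Q + (-4 + Q)*(3 + m))) (j(m, Q) = 3/(-8 + √((3 + m)*(Q - 4) + Q)) = 3/(-8 + √((3 + m)*(-4 + Q) + Q)) = 3/(-8 + √((-4 + Q)*(3 + m) + Q)) = 3/(-8 + √(Q + (-4 + Q)*(3 + m))))
((j(360, 44) + 162*(184 + 83))*(-58046 + 23385) - 320608) - 217663 = ((3/(-8 + √(-12 - 4*360 + 4*44 + 44*360)) + 162*(184 + 83))*(-58046 + 23385) - 320608) - 217663 = ((3/(-8 + √(-12 - 1440 + 176 + 15840)) + 162*267)*(-34661) - 320608) - 217663 = ((3/(-8 + √14564) + 43254)*(-34661) - 320608) - 217663 = ((3/(-8 + 2*√3641) + 43254)*(-34661) - 320608) - 217663 = ((43254 + 3/(-8 + 2*√3641))*(-34661) - 320608) - 217663 = ((-1499226894 - 103983/(-8 + 2*√3641)) - 320608) - 217663 = (-1499547502 - 103983/(-8 + 2*√3641)) - 217663 = -1499765165 - 103983/(-8 + 2*√3641)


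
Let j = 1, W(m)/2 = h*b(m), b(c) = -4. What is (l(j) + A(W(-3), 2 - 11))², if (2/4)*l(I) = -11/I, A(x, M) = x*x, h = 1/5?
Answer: 236196/625 ≈ 377.91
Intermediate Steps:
h = ⅕ (h = 1*(⅕) = ⅕ ≈ 0.20000)
W(m) = -8/5 (W(m) = 2*((⅕)*(-4)) = 2*(-⅘) = -8/5)
A(x, M) = x²
l(I) = -22/I (l(I) = 2*(-11/I) = -22/I)
(l(j) + A(W(-3), 2 - 11))² = (-22/1 + (-8/5)²)² = (-22*1 + 64/25)² = (-22 + 64/25)² = (-486/25)² = 236196/625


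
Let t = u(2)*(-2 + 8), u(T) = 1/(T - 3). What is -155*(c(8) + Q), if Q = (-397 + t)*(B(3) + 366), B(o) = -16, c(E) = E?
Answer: 21861510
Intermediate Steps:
u(T) = 1/(-3 + T)
t = -6 (t = (-2 + 8)/(-3 + 2) = 6/(-1) = -1*6 = -6)
Q = -141050 (Q = (-397 - 6)*(-16 + 366) = -403*350 = -141050)
-155*(c(8) + Q) = -155*(8 - 141050) = -155*(-141042) = 21861510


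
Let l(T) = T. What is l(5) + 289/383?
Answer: 2204/383 ≈ 5.7546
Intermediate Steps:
l(5) + 289/383 = 5 + 289/383 = 2204/383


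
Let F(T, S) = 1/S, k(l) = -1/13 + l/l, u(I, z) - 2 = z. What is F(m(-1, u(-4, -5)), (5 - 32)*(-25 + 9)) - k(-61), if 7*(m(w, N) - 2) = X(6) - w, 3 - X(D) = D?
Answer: -5171/5616 ≈ -0.92076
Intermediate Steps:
u(I, z) = 2 + z
X(D) = 3 - D
k(l) = 12/13 (k(l) = -1*1/13 + 1 = -1/13 + 1 = 12/13)
m(w, N) = 11/7 - w/7 (m(w, N) = 2 + ((3 - 1*6) - w)/7 = 2 + ((3 - 6) - w)/7 = 2 + (-3 - w)/7 = 2 + (-3/7 - w/7) = 11/7 - w/7)
F(m(-1, u(-4, -5)), (5 - 32)*(-25 + 9)) - k(-61) = 1/((5 - 32)*(-25 + 9)) - 1*12/13 = 1/(-27*(-16)) - 12/13 = 1/432 - 12/13 = -5171/5616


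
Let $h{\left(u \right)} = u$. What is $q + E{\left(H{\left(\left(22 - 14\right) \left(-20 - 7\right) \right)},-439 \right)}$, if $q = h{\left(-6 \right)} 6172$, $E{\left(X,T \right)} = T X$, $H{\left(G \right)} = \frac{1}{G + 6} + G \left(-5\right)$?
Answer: $- \frac{107341481}{210} \approx -5.1115 \cdot 10^{5}$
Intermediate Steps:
$H{\left(G \right)} = \frac{1}{6 + G} - 5 G$
$q = -37032$ ($q = \left(-6\right) 6172 = -37032$)
$q + E{\left(H{\left(\left(22 - 14\right) \left(-20 - 7\right) \right)},-439 \right)} = -37032 - 439 \frac{1 - 30 \left(22 - 14\right) \left(-20 - 7\right) - 5 \left(\left(22 - 14\right) \left(-20 - 7\right)\right)^{2}}{6 + \left(22 - 14\right) \left(-20 - 7\right)} = -37032 - 439 \frac{1 - 30 \cdot 8 \left(-27\right) - 5 \left(8 \left(-27\right)\right)^{2}}{6 + 8 \left(-27\right)} = -37032 - 439 \frac{1 - -6480 - 5 \left(-216\right)^{2}}{6 - 216} = -37032 - 439 \frac{1 + 6480 - 233280}{-210} = -37032 - 439 \left(- \frac{1 + 6480 - 233280}{210}\right) = -37032 - 439 \left(\left(- \frac{1}{210}\right) \left(-226799\right)\right) = -37032 - \frac{99564761}{210} = - \frac{107341481}{210}$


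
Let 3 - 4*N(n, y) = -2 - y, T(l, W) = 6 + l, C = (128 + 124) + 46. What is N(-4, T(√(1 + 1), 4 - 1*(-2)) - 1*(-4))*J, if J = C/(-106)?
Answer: -2235/212 - 149*√2/212 ≈ -11.536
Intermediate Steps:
C = 298 (C = 252 + 46 = 298)
N(n, y) = 5/4 + y/4 (N(n, y) = ¾ - (-2 - y)/4 = ¾ + (½ + y/4) = 5/4 + y/4)
J = -149/53 (J = 298/(-106) = 298*(-1/106) = -149/53 ≈ -2.8113)
N(-4, T(√(1 + 1), 4 - 1*(-2)) - 1*(-4))*J = (5/4 + ((6 + √(1 + 1)) - 1*(-4))/4)*(-149/53) = (5/4 + ((6 + √2) + 4)/4)*(-149/53) = (5/4 + (10 + √2)/4)*(-149/53) = (5/4 + (5/2 + √2/4))*(-149/53) = (15/4 + √2/4)*(-149/53) = -2235/212 - 149*√2/212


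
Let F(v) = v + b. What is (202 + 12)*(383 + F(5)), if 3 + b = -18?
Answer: 78538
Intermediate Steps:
b = -21 (b = -3 - 18 = -21)
F(v) = -21 + v (F(v) = v - 21 = -21 + v)
(202 + 12)*(383 + F(5)) = (202 + 12)*(383 + (-21 + 5)) = 214*(383 - 16) = 214*367 = 78538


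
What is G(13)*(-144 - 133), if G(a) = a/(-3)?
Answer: 3601/3 ≈ 1200.3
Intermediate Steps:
G(a) = -a/3 (G(a) = a*(-1/3) = -a/3)
G(13)*(-144 - 133) = (-1/3*13)*(-144 - 133) = -13/3*(-277) = 3601/3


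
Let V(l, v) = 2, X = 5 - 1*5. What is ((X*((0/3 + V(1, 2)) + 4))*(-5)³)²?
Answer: 0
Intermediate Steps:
X = 0 (X = 5 - 5 = 0)
((X*((0/3 + V(1, 2)) + 4))*(-5)³)² = ((0*((0/3 + 2) + 4))*(-5)³)² = ((0*((0*(⅓) + 2) + 4))*(-125))² = ((0*((0 + 2) + 4))*(-125))² = ((0*(2 + 4))*(-125))² = ((0*6)*(-125))² = (0*(-125))² = 0² = 0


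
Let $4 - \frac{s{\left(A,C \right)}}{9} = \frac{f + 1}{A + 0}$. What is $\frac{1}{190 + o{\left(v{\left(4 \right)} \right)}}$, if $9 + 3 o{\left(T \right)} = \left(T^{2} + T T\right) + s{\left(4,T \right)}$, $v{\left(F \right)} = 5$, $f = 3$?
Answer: $\frac{3}{638} \approx 0.0047022$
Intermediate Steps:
$s{\left(A,C \right)} = 36 - \frac{36}{A}$ ($s{\left(A,C \right)} = 36 - 9 \frac{3 + 1}{A + 0} = 36 - 9 \frac{4}{A} = 36 - \frac{36}{A}$)
$o{\left(T \right)} = 6 + \frac{2 T^{2}}{3}$ ($o{\left(T \right)} = -3 + \frac{\left(T^{2} + T T\right) + \left(36 - \frac{36}{4}\right)}{3} = -3 + \frac{\left(T^{2} + T^{2}\right) + \left(36 - 9\right)}{3} = -3 + \frac{2 T^{2} + \left(36 - 9\right)}{3} = -3 + \frac{2 T^{2} + 27}{3} = -3 + \frac{27 + 2 T^{2}}{3} = -3 + \left(9 + \frac{2 T^{2}}{3}\right) = 6 + \frac{2 T^{2}}{3}$)
$\frac{1}{190 + o{\left(v{\left(4 \right)} \right)}} = \frac{1}{190 + \left(6 + \frac{2 \cdot 5^{2}}{3}\right)} = \frac{1}{190 + \left(6 + \frac{2}{3} \cdot 25\right)} = \frac{1}{190 + \left(6 + \frac{50}{3}\right)} = \frac{1}{190 + \frac{68}{3}} = \frac{1}{\frac{638}{3}} = \frac{3}{638}$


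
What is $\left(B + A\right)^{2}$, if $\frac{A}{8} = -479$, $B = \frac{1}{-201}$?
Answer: $\frac{593258874289}{40401} \approx 1.4684 \cdot 10^{7}$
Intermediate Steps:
$B = - \frac{1}{201} \approx -0.0049751$
$A = -3832$ ($A = 8 \left(-479\right) = -3832$)
$\left(B + A\right)^{2} = \left(- \frac{1}{201} - 3832\right)^{2} = \left(- \frac{770233}{201}\right)^{2} = \frac{593258874289}{40401}$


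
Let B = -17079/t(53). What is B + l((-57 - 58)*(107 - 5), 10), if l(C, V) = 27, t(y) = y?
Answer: -15648/53 ≈ -295.25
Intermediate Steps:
B = -17079/53 ≈ -322.25
B + l((-57 - 58)*(107 - 5), 10) = -17079/53 + 27 = -15648/53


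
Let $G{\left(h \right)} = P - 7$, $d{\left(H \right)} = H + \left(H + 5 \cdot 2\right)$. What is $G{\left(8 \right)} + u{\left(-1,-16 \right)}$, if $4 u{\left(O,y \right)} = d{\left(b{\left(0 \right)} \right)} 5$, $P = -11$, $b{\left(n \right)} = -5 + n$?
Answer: $-18$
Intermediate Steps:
$d{\left(H \right)} = 10 + 2 H$ ($d{\left(H \right)} = H + \left(H + 10\right) = H + \left(10 + H\right) = 10 + 2 H$)
$u{\left(O,y \right)} = 0$ ($u{\left(O,y \right)} = \frac{\left(10 + 2 \left(-5 + 0\right)\right) 5}{4} = \frac{\left(10 + 2 \left(-5\right)\right) 5}{4} = \frac{\left(10 - 10\right) 5}{4} = \frac{0 \cdot 5}{4} = \frac{1}{4} \cdot 0 = 0$)
$G{\left(h \right)} = -18$ ($G{\left(h \right)} = -11 - 7 = -18$)
$G{\left(8 \right)} + u{\left(-1,-16 \right)} = -18 + 0 = -18$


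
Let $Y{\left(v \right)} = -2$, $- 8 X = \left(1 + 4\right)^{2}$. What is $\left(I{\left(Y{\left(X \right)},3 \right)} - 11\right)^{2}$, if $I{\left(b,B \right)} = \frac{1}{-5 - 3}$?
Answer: $\frac{7921}{64} \approx 123.77$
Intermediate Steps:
$X = - \frac{25}{8}$ ($X = - \frac{\left(1 + 4\right)^{2}}{8} = - \frac{5^{2}}{8} = \left(- \frac{1}{8}\right) 25 = - \frac{25}{8} \approx -3.125$)
$I{\left(b,B \right)} = - \frac{1}{8}$ ($I{\left(b,B \right)} = \frac{1}{-8} = - \frac{1}{8}$)
$\left(I{\left(Y{\left(X \right)},3 \right)} - 11\right)^{2} = \left(- \frac{1}{8} - 11\right)^{2} = \left(- \frac{89}{8}\right)^{2} = \frac{7921}{64}$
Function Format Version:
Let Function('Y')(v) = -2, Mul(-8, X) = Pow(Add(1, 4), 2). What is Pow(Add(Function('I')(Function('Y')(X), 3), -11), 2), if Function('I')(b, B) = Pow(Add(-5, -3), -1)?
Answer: Rational(7921, 64) ≈ 123.77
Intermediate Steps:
X = Rational(-25, 8) (X = Mul(Rational(-1, 8), Pow(Add(1, 4), 2)) = Mul(Rational(-1, 8), Pow(5, 2)) = Mul(Rational(-1, 8), 25) = Rational(-25, 8) ≈ -3.1250)
Function('I')(b, B) = Rational(-1, 8) (Function('I')(b, B) = Pow(-8, -1) = Rational(-1, 8))
Pow(Add(Function('I')(Function('Y')(X), 3), -11), 2) = Pow(Add(Rational(-1, 8), -11), 2) = Pow(Rational(-89, 8), 2) = Rational(7921, 64)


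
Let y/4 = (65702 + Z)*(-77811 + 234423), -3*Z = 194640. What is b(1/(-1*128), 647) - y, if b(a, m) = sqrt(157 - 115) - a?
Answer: -65912352767/128 + sqrt(42) ≈ -5.1494e+8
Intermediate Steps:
Z = -64880 (Z = -1/3*194640 = -64880)
b(a, m) = sqrt(42) - a
y = 514940256 (y = 4*((65702 - 64880)*(-77811 + 234423)) = 4*(822*156612) = 4*128735064 = 514940256)
b(1/(-1*128), 647) - y = (sqrt(42) - 1/((-1*128))) - 1*514940256 = (sqrt(42) - 1/(-128)) - 514940256 = (sqrt(42) - 1*(-1/128)) - 514940256 = (sqrt(42) + 1/128) - 514940256 = (1/128 + sqrt(42)) - 514940256 = -65912352767/128 + sqrt(42)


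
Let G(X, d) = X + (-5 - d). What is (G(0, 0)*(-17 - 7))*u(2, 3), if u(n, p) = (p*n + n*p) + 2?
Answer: 1680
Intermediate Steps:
G(X, d) = -5 + X - d
u(n, p) = 2 + 2*n*p (u(n, p) = (n*p + n*p) + 2 = 2*n*p + 2 = 2 + 2*n*p)
(G(0, 0)*(-17 - 7))*u(2, 3) = ((-5 + 0 - 1*0)*(-17 - 7))*(2 + 2*2*3) = ((-5 + 0 + 0)*(-24))*(2 + 12) = -5*(-24)*14 = 120*14 = 1680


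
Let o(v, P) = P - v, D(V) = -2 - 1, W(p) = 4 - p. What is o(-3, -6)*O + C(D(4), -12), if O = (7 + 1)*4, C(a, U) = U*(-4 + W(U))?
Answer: -240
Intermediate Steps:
D(V) = -3
C(a, U) = -U² (C(a, U) = U*(-4 + (4 - U)) = U*(-U) = -U²)
O = 32 (O = 8*4 = 32)
o(-3, -6)*O + C(D(4), -12) = (-6 - 1*(-3))*32 - 1*(-12)² = (-6 + 3)*32 - 1*144 = -3*32 - 144 = -96 - 144 = -240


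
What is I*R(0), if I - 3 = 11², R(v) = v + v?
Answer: 0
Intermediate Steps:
R(v) = 2*v
I = 124 (I = 3 + 11² = 3 + 121 = 124)
I*R(0) = 124*(2*0) = 124*0 = 0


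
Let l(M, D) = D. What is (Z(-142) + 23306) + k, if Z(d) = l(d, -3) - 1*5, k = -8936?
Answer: 14362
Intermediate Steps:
Z(d) = -8 (Z(d) = -3 - 1*5 = -3 - 5 = -8)
(Z(-142) + 23306) + k = (-8 + 23306) - 8936 = 23298 - 8936 = 14362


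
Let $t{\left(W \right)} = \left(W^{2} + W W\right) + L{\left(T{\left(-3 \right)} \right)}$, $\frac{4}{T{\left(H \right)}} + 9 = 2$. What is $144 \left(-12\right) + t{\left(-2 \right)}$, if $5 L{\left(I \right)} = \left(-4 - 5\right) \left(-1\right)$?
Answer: $- \frac{8591}{5} \approx -1718.2$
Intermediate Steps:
$T{\left(H \right)} = - \frac{4}{7}$ ($T{\left(H \right)} = \frac{4}{-9 + 2} = \frac{4}{-7} = 4 \left(- \frac{1}{7}\right) = - \frac{4}{7}$)
$L{\left(I \right)} = \frac{9}{5}$ ($L{\left(I \right)} = \frac{\left(-4 - 5\right) \left(-1\right)}{5} = \frac{\left(-9\right) \left(-1\right)}{5} = \frac{1}{5} \cdot 9 = \frac{9}{5}$)
$t{\left(W \right)} = \frac{9}{5} + 2 W^{2}$ ($t{\left(W \right)} = \left(W^{2} + W W\right) + \frac{9}{5} = \left(W^{2} + W^{2}\right) + \frac{9}{5} = 2 W^{2} + \frac{9}{5} = \frac{9}{5} + 2 W^{2}$)
$144 \left(-12\right) + t{\left(-2 \right)} = 144 \left(-12\right) + \left(\frac{9}{5} + 2 \left(-2\right)^{2}\right) = -1728 + \left(\frac{9}{5} + 2 \cdot 4\right) = -1728 + \left(\frac{9}{5} + 8\right) = -1728 + \frac{49}{5} = - \frac{8591}{5}$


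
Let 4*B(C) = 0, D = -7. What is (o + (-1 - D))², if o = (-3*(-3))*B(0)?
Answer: 36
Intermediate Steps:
B(C) = 0 (B(C) = (¼)*0 = 0)
o = 0 (o = -3*(-3)*0 = 9*0 = 0)
(o + (-1 - D))² = (0 + (-1 - 1*(-7)))² = (0 + (-1 + 7))² = (0 + 6)² = 6² = 36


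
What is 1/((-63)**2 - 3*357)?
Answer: 1/2898 ≈ 0.00034507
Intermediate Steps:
1/((-63)**2 - 3*357) = 1/(3969 - 1071) = 1/2898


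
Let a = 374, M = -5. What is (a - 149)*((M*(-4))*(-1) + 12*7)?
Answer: 14400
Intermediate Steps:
(a - 149)*((M*(-4))*(-1) + 12*7) = (374 - 149)*(-5*(-4)*(-1) + 12*7) = 225*(20*(-1) + 84) = 225*(-20 + 84) = 225*64 = 14400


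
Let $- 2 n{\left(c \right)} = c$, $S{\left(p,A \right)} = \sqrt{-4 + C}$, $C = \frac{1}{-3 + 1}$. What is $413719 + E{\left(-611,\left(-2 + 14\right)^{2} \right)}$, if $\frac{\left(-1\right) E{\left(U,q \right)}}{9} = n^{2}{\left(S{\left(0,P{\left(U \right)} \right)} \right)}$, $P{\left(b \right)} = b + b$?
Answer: $\frac{3309833}{8} \approx 4.1373 \cdot 10^{5}$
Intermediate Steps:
$C = - \frac{1}{2}$ ($C = \frac{1}{-2} = - \frac{1}{2} \approx -0.5$)
$P{\left(b \right)} = 2 b$
$S{\left(p,A \right)} = \frac{3 i \sqrt{2}}{2}$ ($S{\left(p,A \right)} = \sqrt{-4 - \frac{1}{2}} = \sqrt{- \frac{9}{2}} = \frac{3 i \sqrt{2}}{2}$)
$n{\left(c \right)} = - \frac{c}{2}$
$E{\left(U,q \right)} = \frac{81}{8}$ ($E{\left(U,q \right)} = - 9 \left(- \frac{\frac{3}{2} i \sqrt{2}}{2}\right)^{2} = - 9 \left(- \frac{3 i \sqrt{2}}{4}\right)^{2} = \left(-9\right) \left(- \frac{9}{8}\right) = \frac{81}{8}$)
$413719 + E{\left(-611,\left(-2 + 14\right)^{2} \right)} = 413719 + \frac{81}{8} = \frac{3309833}{8}$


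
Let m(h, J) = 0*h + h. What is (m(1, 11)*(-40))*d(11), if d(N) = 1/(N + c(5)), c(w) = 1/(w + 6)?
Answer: -220/61 ≈ -3.6066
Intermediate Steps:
c(w) = 1/(6 + w)
m(h, J) = h (m(h, J) = 0 + h = h)
d(N) = 1/(1/11 + N) (d(N) = 1/(N + 1/(6 + 5)) = 1/(N + 1/11) = 1/(1/11 + N))
(m(1, 11)*(-40))*d(11) = (1*(-40))*(11/(1 + 11*11)) = -440/(1 + 121) = -440/122 = -40*11/122 = -220/61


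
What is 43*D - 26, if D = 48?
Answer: 2038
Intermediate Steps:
43*D - 26 = 43*48 - 26 = 2064 - 26 = 2038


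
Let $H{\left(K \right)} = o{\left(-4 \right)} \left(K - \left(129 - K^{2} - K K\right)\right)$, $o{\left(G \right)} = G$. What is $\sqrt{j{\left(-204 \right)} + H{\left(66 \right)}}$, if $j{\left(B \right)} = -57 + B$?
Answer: $3 i \sqrt{3873} \approx 186.7 i$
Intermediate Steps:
$H{\left(K \right)} = 516 - 8 K^{2} - 4 K$ ($H{\left(K \right)} = - 4 \left(K - \left(129 - K^{2} - K K\right)\right) = - 4 \left(K + \left(\left(K^{2} + K^{2}\right) - 129\right)\right) = - 4 \left(K + \left(2 K^{2} - 129\right)\right) = - 4 \left(K + \left(-129 + 2 K^{2}\right)\right) = - 4 \left(-129 + K + 2 K^{2}\right) = 516 - 8 K^{2} - 4 K$)
$\sqrt{j{\left(-204 \right)} + H{\left(66 \right)}} = \sqrt{\left(-57 - 204\right) - \left(-252 + 34848\right)} = \sqrt{-261 - 34596} = \sqrt{-34857} = 3 i \sqrt{3873}$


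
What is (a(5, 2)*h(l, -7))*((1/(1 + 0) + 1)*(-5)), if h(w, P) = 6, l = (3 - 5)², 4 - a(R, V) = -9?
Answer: -780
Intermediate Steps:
a(R, V) = 13 (a(R, V) = 4 - 1*(-9) = 4 + 9 = 13)
l = 4 (l = (-2)² = 4)
(a(5, 2)*h(l, -7))*((1/(1 + 0) + 1)*(-5)) = (13*6)*((1/(1 + 0) + 1)*(-5)) = 78*((1/1 + 1)*(-5)) = 78*((1 + 1)*(-5)) = 78*(2*(-5)) = 78*(-10) = -780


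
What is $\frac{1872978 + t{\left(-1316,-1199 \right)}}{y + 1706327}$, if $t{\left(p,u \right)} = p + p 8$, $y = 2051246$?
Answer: $\frac{1861134}{3757573} \approx 0.4953$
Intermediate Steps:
$t{\left(p,u \right)} = 9 p$ ($t{\left(p,u \right)} = p + 8 p = 9 p$)
$\frac{1872978 + t{\left(-1316,-1199 \right)}}{y + 1706327} = \frac{1872978 + 9 \left(-1316\right)}{2051246 + 1706327} = \frac{1872978 - 11844}{3757573} = 1861134 \cdot \frac{1}{3757573} = \frac{1861134}{3757573}$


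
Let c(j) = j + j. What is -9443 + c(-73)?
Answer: -9589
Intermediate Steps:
c(j) = 2*j
-9443 + c(-73) = -9443 + 2*(-73) = -9443 - 146 = -9589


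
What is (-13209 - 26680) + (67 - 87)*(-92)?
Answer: -38049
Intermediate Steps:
(-13209 - 26680) + (67 - 87)*(-92) = -39889 - 20*(-92) = -39889 + 1840 = -38049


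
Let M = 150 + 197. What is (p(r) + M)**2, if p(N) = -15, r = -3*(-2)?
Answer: 110224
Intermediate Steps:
r = 6
M = 347
(p(r) + M)**2 = (-15 + 347)**2 = 332**2 = 110224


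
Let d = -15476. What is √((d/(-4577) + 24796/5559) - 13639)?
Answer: I*√8824455798524849343/25443543 ≈ 116.75*I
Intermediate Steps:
√((d/(-4577) + 24796/5559) - 13639) = √((-15476/(-4577) + 24796/5559) - 13639) = √((-15476*(-1/4577) + 24796*(1/5559)) - 13639) = √((15476/4577 + 24796/5559) - 13639) = √(199522376/25443543 - 13639) = √(-346824960601/25443543) = I*√8824455798524849343/25443543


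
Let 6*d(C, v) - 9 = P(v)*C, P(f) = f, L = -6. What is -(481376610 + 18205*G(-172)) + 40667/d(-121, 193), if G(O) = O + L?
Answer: -5580804914641/11672 ≈ -4.7814e+8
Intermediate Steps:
G(O) = -6 + O (G(O) = O - 6 = -6 + O)
d(C, v) = 3/2 + C*v/6 (d(C, v) = 3/2 + (v*C)/6 = 3/2 + (C*v)/6 = 3/2 + C*v/6)
-(481376610 + 18205*G(-172)) + 40667/d(-121, 193) = -18205/(1/(26442 + (-6 - 172))) + 40667/(3/2 + (1/6)*(-121)*193) = -18205/(1/(26442 - 178)) + 40667/(3/2 - 23353/6) = -18205/(1/26264) + 40667/(-11672/3) = -18205/1/26264 + 40667*(-3/11672) = -18205*26264 - 122001/11672 = -478136120 - 122001/11672 = -5580804914641/11672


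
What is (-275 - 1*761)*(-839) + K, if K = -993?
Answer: 868211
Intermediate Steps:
(-275 - 1*761)*(-839) + K = (-275 - 1*761)*(-839) - 993 = (-275 - 761)*(-839) - 993 = -1036*(-839) - 993 = 869204 - 993 = 868211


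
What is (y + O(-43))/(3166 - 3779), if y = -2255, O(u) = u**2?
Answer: 406/613 ≈ 0.66232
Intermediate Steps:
(y + O(-43))/(3166 - 3779) = (-2255 + (-43)**2)/(3166 - 3779) = (-2255 + 1849)/(-613) = -406*(-1/613) = 406/613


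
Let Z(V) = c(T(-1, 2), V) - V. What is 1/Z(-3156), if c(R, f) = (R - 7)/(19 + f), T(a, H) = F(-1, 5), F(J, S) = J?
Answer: 3137/9900380 ≈ 0.00031686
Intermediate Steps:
T(a, H) = -1
c(R, f) = (-7 + R)/(19 + f)
Z(V) = -V - 8/(19 + V) (Z(V) = (-7 - 1)/(19 + V) - V = -8/(19 + V) - V = -V - 8/(19 + V))
1/Z(-3156) = 1/((-8 - 1*(-3156)*(19 - 3156))/(19 - 3156)) = 1/((-8 - 1*(-3156)*(-3137))/(-3137)) = 1/(-(-8 - 9900372)/3137) = 1/(-1/3137*(-9900380)) = 1/(9900380/3137) = 3137/9900380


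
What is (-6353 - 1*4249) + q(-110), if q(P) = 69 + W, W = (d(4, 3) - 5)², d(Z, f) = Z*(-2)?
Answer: -10364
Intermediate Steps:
d(Z, f) = -2*Z
W = 169 (W = (-2*4 - 5)² = (-8 - 5)² = (-13)² = 169)
q(P) = 238 (q(P) = 69 + 169 = 238)
(-6353 - 1*4249) + q(-110) = (-6353 - 1*4249) + 238 = (-6353 - 4249) + 238 = -10602 + 238 = -10364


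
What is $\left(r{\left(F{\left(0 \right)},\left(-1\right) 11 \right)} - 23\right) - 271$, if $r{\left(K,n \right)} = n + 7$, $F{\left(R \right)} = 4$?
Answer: $-298$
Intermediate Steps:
$r{\left(K,n \right)} = 7 + n$
$\left(r{\left(F{\left(0 \right)},\left(-1\right) 11 \right)} - 23\right) - 271 = \left(\left(7 - 11\right) - 23\right) - 271 = \left(-4 - 23\right) - 271 = -27 - 271 = -298$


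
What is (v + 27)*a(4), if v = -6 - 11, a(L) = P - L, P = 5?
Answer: 10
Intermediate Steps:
a(L) = 5 - L
v = -17
(v + 27)*a(4) = (-17 + 27)*(5 - 1*4) = 10*(5 - 4) = 10*1 = 10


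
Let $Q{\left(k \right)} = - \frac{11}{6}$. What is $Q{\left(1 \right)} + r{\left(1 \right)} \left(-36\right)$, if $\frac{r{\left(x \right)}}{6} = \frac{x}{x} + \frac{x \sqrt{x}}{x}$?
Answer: $- \frac{2603}{6} \approx -433.83$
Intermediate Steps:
$Q{\left(k \right)} = - \frac{11}{6}$ ($Q{\left(k \right)} = \left(-11\right) \frac{1}{6} = - \frac{11}{6}$)
$r{\left(x \right)} = 6 + 6 \sqrt{x}$ ($r{\left(x \right)} = 6 \left(\frac{x}{x} + \frac{x \sqrt{x}}{x}\right) = 6 \left(1 + \frac{x^{\frac{3}{2}}}{x}\right) = 6 \left(1 + \sqrt{x}\right) = 6 + 6 \sqrt{x}$)
$Q{\left(1 \right)} + r{\left(1 \right)} \left(-36\right) = - \frac{11}{6} + \left(6 + 6 \sqrt{1}\right) \left(-36\right) = - \frac{11}{6} + \left(6 + 6 \cdot 1\right) \left(-36\right) = - \frac{11}{6} + \left(6 + 6\right) \left(-36\right) = - \frac{11}{6} + 12 \left(-36\right) = - \frac{11}{6} - 432 = - \frac{2603}{6}$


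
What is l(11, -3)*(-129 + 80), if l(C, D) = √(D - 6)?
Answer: -147*I ≈ -147.0*I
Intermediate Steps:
l(C, D) = √(-6 + D)
l(11, -3)*(-129 + 80) = √(-6 - 3)*(-129 + 80) = √(-9)*(-49) = (3*I)*(-49) = -147*I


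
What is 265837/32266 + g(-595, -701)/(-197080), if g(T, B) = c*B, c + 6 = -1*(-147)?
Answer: 2137706141/244576280 ≈ 8.7404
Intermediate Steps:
c = 141 (c = -6 - 1*(-147) = -6 + 147 = 141)
g(T, B) = 141*B
265837/32266 + g(-595, -701)/(-197080) = 265837/32266 + (141*(-701))/(-197080) = 265837*(1/32266) - 98841*(-1/197080) = 20449/2482 + 98841/197080 = 2137706141/244576280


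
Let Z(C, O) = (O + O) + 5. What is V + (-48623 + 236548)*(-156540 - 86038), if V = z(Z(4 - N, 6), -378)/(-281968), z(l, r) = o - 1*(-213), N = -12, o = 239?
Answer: -3213481489059913/70492 ≈ -4.5586e+10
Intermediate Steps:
Z(C, O) = 5 + 2*O (Z(C, O) = 2*O + 5 = 5 + 2*O)
z(l, r) = 452 (z(l, r) = 239 - 1*(-213) = 239 + 213 = 452)
V = -113/70492 (V = 452/(-281968) = 452*(-1/281968) = -113/70492 ≈ -0.0016030)
V + (-48623 + 236548)*(-156540 - 86038) = -113/70492 + (-48623 + 236548)*(-156540 - 86038) = -113/70492 + 187925*(-242578) = -113/70492 - 45586470650 = -3213481489059913/70492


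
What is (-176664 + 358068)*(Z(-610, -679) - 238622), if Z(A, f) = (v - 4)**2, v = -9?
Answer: -43256328012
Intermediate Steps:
Z(A, f) = 169 (Z(A, f) = (-9 - 4)**2 = (-13)**2 = 169)
(-176664 + 358068)*(Z(-610, -679) - 238622) = (-176664 + 358068)*(169 - 238622) = 181404*(-238453) = -43256328012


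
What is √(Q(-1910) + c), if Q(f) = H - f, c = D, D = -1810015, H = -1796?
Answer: I*√1809901 ≈ 1345.3*I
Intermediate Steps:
c = -1810015
Q(f) = -1796 - f
√(Q(-1910) + c) = √((-1796 - 1*(-1910)) - 1810015) = √((-1796 + 1910) - 1810015) = √(114 - 1810015) = √(-1809901) = I*√1809901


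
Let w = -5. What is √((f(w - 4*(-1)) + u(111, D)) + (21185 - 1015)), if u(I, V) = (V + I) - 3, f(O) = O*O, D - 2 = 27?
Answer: 2*√5077 ≈ 142.51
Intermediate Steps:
D = 29 (D = 2 + 27 = 29)
f(O) = O²
u(I, V) = -3 + I + V (u(I, V) = (I + V) - 3 = -3 + I + V)
√((f(w - 4*(-1)) + u(111, D)) + (21185 - 1015)) = √(((-5 - 4*(-1))² + (-3 + 111 + 29)) + (21185 - 1015)) = √(((-5 + 4)² + 137) + 20170) = √(((-1)² + 137) + 20170) = √((1 + 137) + 20170) = √(138 + 20170) = √20308 = 2*√5077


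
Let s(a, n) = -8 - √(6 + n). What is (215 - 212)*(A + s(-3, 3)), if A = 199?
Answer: 564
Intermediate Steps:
(215 - 212)*(A + s(-3, 3)) = (215 - 212)*(199 + (-8 - √(6 + 3))) = 3*(199 + (-8 - √9)) = 3*(199 + (-8 - 1*3)) = 3*(199 + (-8 - 3)) = 3*(199 - 11) = 3*188 = 564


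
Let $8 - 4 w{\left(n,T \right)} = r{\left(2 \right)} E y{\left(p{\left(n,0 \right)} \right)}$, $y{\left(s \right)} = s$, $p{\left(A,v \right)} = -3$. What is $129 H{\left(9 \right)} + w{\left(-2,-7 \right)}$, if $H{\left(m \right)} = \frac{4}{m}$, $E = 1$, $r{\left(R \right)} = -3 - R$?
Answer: $\frac{667}{12} \approx 55.583$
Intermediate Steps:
$w{\left(n,T \right)} = - \frac{7}{4}$ ($w{\left(n,T \right)} = 2 - \frac{\left(-3 - 2\right) 1 \left(-3\right)}{4} = 2 - \frac{\left(-5\right) 1 \left(-3\right)}{4} = 2 - \frac{\left(-5\right) \left(-3\right)}{4} = 2 - \frac{15}{4} = - \frac{7}{4}$)
$129 H{\left(9 \right)} + w{\left(-2,-7 \right)} = 129 \cdot \frac{4}{9} - \frac{7}{4} = \frac{172}{3} - \frac{7}{4} = \frac{667}{12}$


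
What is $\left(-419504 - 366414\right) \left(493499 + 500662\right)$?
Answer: $-781329024798$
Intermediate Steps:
$\left(-419504 - 366414\right) \left(493499 + 500662\right) = \left(-785918\right) 994161 = -781329024798$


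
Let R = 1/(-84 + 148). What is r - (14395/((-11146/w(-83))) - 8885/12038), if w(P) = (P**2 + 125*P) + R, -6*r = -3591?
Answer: -16757526769999/4293617536 ≈ -3902.9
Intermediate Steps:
r = 1197/2 (r = -1/6*(-3591) = 1197/2 ≈ 598.50)
R = 1/64 ≈ 0.015625
w(P) = 1/64 + P**2 + 125*P (w(P) = (P**2 + 125*P) + 1/64 = 1/64 + P**2 + 125*P)
r - (14395/((-11146/w(-83))) - 8885/12038) = 1197/2 - (14395/((-11146/(1/64 + (-83)**2 + 125*(-83)))) - 8885/12038) = 1197/2 - (14395/((-11146/(1/64 + 6889 - 10375))) - 8885*1/12038) = 1197/2 - (14395/((-11146/(-223103/64))) - 8885/12038) = 1197/2 - (14395/((-11146*(-64/223103))) - 8885/12038) = 1197/2 - (14395/(713344/223103) - 8885/12038) = 1197/2 - (14395*(223103/713344) - 8885/12038) = 1197/2 - (3211567685/713344 - 8885/12038) = 1197/2 - 1*19327256865295/4293617536 = 1197/2 - 19327256865295/4293617536 = -16757526769999/4293617536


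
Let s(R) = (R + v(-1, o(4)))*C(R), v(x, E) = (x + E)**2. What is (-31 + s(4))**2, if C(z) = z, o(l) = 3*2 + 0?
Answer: 7225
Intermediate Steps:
o(l) = 6 (o(l) = 6 + 0 = 6)
v(x, E) = (E + x)**2
s(R) = R*(25 + R) (s(R) = (R + (6 - 1)**2)*R = (R + 5**2)*R = (R + 25)*R = (25 + R)*R = R*(25 + R))
(-31 + s(4))**2 = (-31 + 4*(25 + 4))**2 = (-31 + 4*29)**2 = (-31 + 116)**2 = 85**2 = 7225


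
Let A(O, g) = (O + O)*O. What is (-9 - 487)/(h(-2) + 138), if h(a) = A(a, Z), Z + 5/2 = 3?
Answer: -248/73 ≈ -3.3973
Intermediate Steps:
Z = ½ (Z = -5/2 + 3 = ½ ≈ 0.50000)
A(O, g) = 2*O² (A(O, g) = (2*O)*O = 2*O²)
h(a) = 2*a²
(-9 - 487)/(h(-2) + 138) = (-9 - 487)/(2*(-2)² + 138) = -496/(2*4 + 138) = -496/(8 + 138) = -496/146 = -496*1/146 = -248/73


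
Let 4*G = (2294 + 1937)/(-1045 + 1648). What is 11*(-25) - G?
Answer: -667531/2412 ≈ -276.75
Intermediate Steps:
G = 4231/2412 (G = ((2294 + 1937)/(-1045 + 1648))/4 = (4231/603)/4 = (4231*(1/603))/4 = (1/4)*(4231/603) = 4231/2412 ≈ 1.7541)
11*(-25) - G = 11*(-25) - 1*4231/2412 = -275 - 4231/2412 = -667531/2412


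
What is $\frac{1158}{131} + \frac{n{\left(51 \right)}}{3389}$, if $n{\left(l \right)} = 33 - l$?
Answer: $\frac{3922104}{443959} \approx 8.8344$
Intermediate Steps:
$\frac{1158}{131} + \frac{n{\left(51 \right)}}{3389} = \frac{1158}{131} + \frac{33 - 51}{3389} = 1158 \cdot \frac{1}{131} + \left(33 - 51\right) \frac{1}{3389} = \frac{1158}{131} - \frac{18}{3389} = \frac{3922104}{443959}$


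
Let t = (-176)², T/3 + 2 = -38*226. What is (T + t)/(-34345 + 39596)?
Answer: 5206/5251 ≈ 0.99143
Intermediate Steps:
T = -25770 (T = -6 + 3*(-38*226) = -6 + 3*(-8588) = -6 - 25764 = -25770)
t = 30976
(T + t)/(-34345 + 39596) = (-25770 + 30976)/(-34345 + 39596) = 5206/5251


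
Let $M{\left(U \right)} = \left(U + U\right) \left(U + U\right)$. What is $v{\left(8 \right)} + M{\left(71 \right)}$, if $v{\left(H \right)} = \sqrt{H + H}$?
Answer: $20168$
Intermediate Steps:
$v{\left(H \right)} = \sqrt{2} \sqrt{H}$ ($v{\left(H \right)} = \sqrt{2 H} = \sqrt{2} \sqrt{H}$)
$M{\left(U \right)} = 4 U^{2}$ ($M{\left(U \right)} = 2 U 2 U = 4 U^{2}$)
$v{\left(8 \right)} + M{\left(71 \right)} = \sqrt{2} \sqrt{8} + 4 \cdot 71^{2} = \sqrt{2} \cdot 2 \sqrt{2} + 4 \cdot 5041 = 4 + 20164 = 20168$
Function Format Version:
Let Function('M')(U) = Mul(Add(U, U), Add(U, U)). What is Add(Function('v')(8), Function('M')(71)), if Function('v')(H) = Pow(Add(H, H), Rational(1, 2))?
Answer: 20168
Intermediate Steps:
Function('v')(H) = Mul(Pow(2, Rational(1, 2)), Pow(H, Rational(1, 2))) (Function('v')(H) = Pow(Mul(2, H), Rational(1, 2)) = Mul(Pow(2, Rational(1, 2)), Pow(H, Rational(1, 2))))
Function('M')(U) = Mul(4, Pow(U, 2)) (Function('M')(U) = Mul(Mul(2, U), Mul(2, U)) = Mul(4, Pow(U, 2)))
Add(Function('v')(8), Function('M')(71)) = Add(Mul(Pow(2, Rational(1, 2)), Pow(8, Rational(1, 2))), Mul(4, Pow(71, 2))) = Add(Mul(Pow(2, Rational(1, 2)), Mul(2, Pow(2, Rational(1, 2)))), Mul(4, 5041)) = Add(4, 20164) = 20168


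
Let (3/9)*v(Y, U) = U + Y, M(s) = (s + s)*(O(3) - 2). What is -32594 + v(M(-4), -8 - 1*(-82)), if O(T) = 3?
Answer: -32396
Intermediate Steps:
M(s) = 2*s (M(s) = (s + s)*(3 - 2) = (2*s)*1 = 2*s)
v(Y, U) = 3*U + 3*Y (v(Y, U) = 3*(U + Y) = 3*U + 3*Y)
-32594 + v(M(-4), -8 - 1*(-82)) = -32594 + (3*(-8 - 1*(-82)) + 3*(2*(-4))) = -32594 + (3*(-8 + 82) + 3*(-8)) = -32594 + (3*74 - 24) = -32594 + (222 - 24) = -32594 + 198 = -32396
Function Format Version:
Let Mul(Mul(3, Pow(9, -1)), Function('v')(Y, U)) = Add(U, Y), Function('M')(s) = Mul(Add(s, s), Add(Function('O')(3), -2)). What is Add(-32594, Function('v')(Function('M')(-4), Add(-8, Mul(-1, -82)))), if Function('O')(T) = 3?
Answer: -32396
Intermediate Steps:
Function('M')(s) = Mul(2, s) (Function('M')(s) = Mul(Add(s, s), Add(3, -2)) = Mul(Mul(2, s), 1) = Mul(2, s))
Function('v')(Y, U) = Add(Mul(3, U), Mul(3, Y)) (Function('v')(Y, U) = Mul(3, Add(U, Y)) = Add(Mul(3, U), Mul(3, Y)))
Add(-32594, Function('v')(Function('M')(-4), Add(-8, Mul(-1, -82)))) = Add(-32594, Add(Mul(3, Add(-8, Mul(-1, -82))), Mul(3, Mul(2, -4)))) = Add(-32594, Add(Mul(3, Add(-8, 82)), Mul(3, -8))) = Add(-32594, Add(Mul(3, 74), -24)) = Add(-32594, Add(222, -24)) = Add(-32594, 198) = -32396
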